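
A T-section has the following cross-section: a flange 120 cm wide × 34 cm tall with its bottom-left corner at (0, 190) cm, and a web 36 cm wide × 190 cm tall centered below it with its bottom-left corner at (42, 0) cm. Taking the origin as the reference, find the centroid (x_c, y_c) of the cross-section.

x_c = 60.00 cm, y_c = 136.85 cm

web: A = 36 × 190 = 6840.00, centroid at (60.00, 95.00).
flange: A = 120 × 34 = 4080.00, centroid at (60.00, 207.00).
ΣA = 10920.00 cm²
ΣAx_c = (6840.00)(60.00) + (4080.00)(60.00) = 655200.00 cm³
ΣAy_c = (6840.00)(95.00) + (4080.00)(207.00) = 1494360.00 cm³
x_c = 655200.00 / 10920.00 = 60.00 cm
y_c = 1494360.00 / 10920.00 = 136.85 cm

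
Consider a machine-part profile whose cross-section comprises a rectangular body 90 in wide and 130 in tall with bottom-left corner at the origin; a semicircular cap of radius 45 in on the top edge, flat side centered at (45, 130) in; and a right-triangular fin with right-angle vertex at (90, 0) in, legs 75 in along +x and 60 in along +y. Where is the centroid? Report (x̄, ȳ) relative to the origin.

x̄ = 54.19 in, ȳ = 74.71 in

Part | A | x̄ᵢ | ȳᵢ | A·x̄ᵢ | A·ȳᵢ
rectangular body | 11700.00 | 45.00 | 65.00 | 526500.00 | 760500.00
semicircular top | 3180.86 | 45.00 | 149.10 | 143138.82 | 474262.13
triangular fin | 2250.00 | 115.00 | 20.00 | 258750.00 | 45000.00
Σ | 17130.86 |  |  | 928388.82 | 1279762.13
x̄ = 928388.82 / 17130.86 = 54.19 in
ȳ = 1279762.13 / 17130.86 = 74.71 in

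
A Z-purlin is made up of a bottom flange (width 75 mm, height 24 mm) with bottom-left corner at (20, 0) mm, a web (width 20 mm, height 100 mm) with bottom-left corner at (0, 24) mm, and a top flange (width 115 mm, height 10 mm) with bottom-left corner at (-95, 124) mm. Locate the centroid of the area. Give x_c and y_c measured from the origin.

bottom flange: A = 75 × 24 = 1800.00, centroid at (57.50, 12.00).
web: A = 20 × 100 = 2000.00, centroid at (10.00, 74.00).
top flange: A = 115 × 10 = 1150.00, centroid at (-37.50, 129.00).
ΣA = 4950.00 mm²
ΣAx_c = (1800.00)(57.50) + (2000.00)(10.00) + (1150.00)(-37.50) = 80375.00 mm³
ΣAy_c = (1800.00)(12.00) + (2000.00)(74.00) + (1150.00)(129.00) = 317950.00 mm³
x_c = 80375.00 / 4950.00 = 16.24 mm
y_c = 317950.00 / 4950.00 = 64.23 mm

x_c = 16.24 mm, y_c = 64.23 mm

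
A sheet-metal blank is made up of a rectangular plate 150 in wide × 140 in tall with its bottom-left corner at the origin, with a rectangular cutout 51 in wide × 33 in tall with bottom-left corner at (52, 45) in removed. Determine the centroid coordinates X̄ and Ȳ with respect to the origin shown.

X̄ = 74.78 in, Ȳ = 70.74 in

plate: A = 150 × 140 = 21000.00, centroid at (75.00, 70.00).
hole: A = −(51 × 33) = -1683.00, centroid at (77.50, 61.50).
ΣA = 19317.00 in²
ΣAX̄ = (21000.00)(75.00) + (-1683.00)(77.50) = 1444567.50 in³
ΣAȲ = (21000.00)(70.00) + (-1683.00)(61.50) = 1366495.50 in³
X̄ = 1444567.50 / 19317.00 = 74.78 in
Ȳ = 1366495.50 / 19317.00 = 70.74 in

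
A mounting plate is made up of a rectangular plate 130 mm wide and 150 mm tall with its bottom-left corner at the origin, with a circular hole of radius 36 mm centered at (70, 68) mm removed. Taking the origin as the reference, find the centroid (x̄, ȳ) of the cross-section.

plate: A = 130 × 150 = 19500.00, centroid at (65.00, 75.00).
hole: A = −π·36² = -4071.50, centroid at (70.00, 68.00).
ΣA = 15428.50 mm²
ΣAx̄ = (19500.00)(65.00) + (-4071.50)(70.00) = 982494.71 mm³
ΣAȳ = (19500.00)(75.00) + (-4071.50)(68.00) = 1185637.72 mm³
x̄ = 982494.71 / 15428.50 = 63.68 mm
ȳ = 1185637.72 / 15428.50 = 76.85 mm

x̄ = 63.68 mm, ȳ = 76.85 mm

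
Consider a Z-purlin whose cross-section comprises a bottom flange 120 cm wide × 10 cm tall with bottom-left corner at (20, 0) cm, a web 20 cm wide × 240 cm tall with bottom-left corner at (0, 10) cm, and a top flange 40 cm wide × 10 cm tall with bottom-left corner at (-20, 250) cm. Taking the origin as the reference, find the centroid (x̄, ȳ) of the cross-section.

x̄ = 22.50 cm, ȳ = 114.38 cm

Part | A | x̄ᵢ | ȳᵢ | A·x̄ᵢ | A·ȳᵢ
bottom flange | 1200.00 | 80.00 | 5.00 | 96000.00 | 6000.00
web | 4800.00 | 10.00 | 130.00 | 48000.00 | 624000.00
top flange | 400.00 | 0.00 | 255.00 | 0.00 | 102000.00
Σ | 6400.00 |  |  | 144000.00 | 732000.00
x̄ = 144000.00 / 6400.00 = 22.50 cm
ȳ = 732000.00 / 6400.00 = 114.38 cm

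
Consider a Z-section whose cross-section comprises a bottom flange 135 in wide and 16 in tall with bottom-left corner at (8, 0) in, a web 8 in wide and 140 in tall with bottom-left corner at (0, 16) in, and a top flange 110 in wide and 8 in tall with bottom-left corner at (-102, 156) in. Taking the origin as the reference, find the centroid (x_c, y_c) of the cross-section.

x_c = 30.34 in, y_c = 61.15 in

bottom flange: A = 135 × 16 = 2160.00, centroid at (75.50, 8.00).
web: A = 8 × 140 = 1120.00, centroid at (4.00, 86.00).
top flange: A = 110 × 8 = 880.00, centroid at (-47.00, 160.00).
ΣA = 4160.00 in², ΣAx_c = 126200.00 in³, ΣAy_c = 254400.00 in³.
x_c = 126200.00/4160.00 = 30.34 in; y_c = 254400.00/4160.00 = 61.15 in.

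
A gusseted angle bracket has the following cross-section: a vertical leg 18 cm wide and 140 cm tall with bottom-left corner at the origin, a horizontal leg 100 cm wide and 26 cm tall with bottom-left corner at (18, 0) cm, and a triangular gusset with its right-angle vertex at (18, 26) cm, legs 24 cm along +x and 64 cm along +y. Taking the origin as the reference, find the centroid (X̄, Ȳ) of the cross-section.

vertical leg: A = 18 × 140 = 2520.00, centroid at (9.00, 70.00).
horizontal leg: A = 100 × 26 = 2600.00, centroid at (68.00, 13.00).
gusset: A = ½·24·64 = 768.00, centroid at (26.00, 47.33).
ΣA = 5888.00 cm², ΣAX̄ = 219448.00 cm³, ΣAȲ = 246552.00 cm³.
X̄ = 219448.00/5888.00 = 37.27 cm; Ȳ = 246552.00/5888.00 = 41.87 cm.

X̄ = 37.27 cm, Ȳ = 41.87 cm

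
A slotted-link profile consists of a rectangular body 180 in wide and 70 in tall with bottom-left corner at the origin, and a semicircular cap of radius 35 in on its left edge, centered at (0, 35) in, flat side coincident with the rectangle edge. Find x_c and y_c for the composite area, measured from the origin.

x_c = 76.11 in, y_c = 35.00 in

rectangular body: A = 180 × 70 = 12600.00, centroid at (90.00, 35.00).
semicircular end: A = ½π·35² = 1924.23, centroid at (-14.85, 35.00).
ΣA = 14524.23 in²
ΣAx_c = (12600.00)(90.00) + (1924.23)(-14.85) = 1105416.67 in³
ΣAy_c = (12600.00)(35.00) + (1924.23)(35.00) = 508347.89 in³
x_c = 1105416.67 / 14524.23 = 76.11 in
y_c = 508347.89 / 14524.23 = 35.00 in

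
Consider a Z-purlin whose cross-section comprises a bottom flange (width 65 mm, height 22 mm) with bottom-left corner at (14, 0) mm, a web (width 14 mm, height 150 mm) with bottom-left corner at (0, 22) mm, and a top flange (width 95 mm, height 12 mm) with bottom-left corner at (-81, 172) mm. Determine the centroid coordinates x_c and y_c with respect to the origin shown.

bottom flange: A = 65 × 22 = 1430.00, centroid at (46.50, 11.00).
web: A = 14 × 150 = 2100.00, centroid at (7.00, 97.00).
top flange: A = 95 × 12 = 1140.00, centroid at (-33.50, 178.00).
ΣA = 4670.00 mm², ΣAx_c = 43005.00 mm³, ΣAy_c = 422350.00 mm³.
x_c = 43005.00/4670.00 = 9.21 mm; y_c = 422350.00/4670.00 = 90.44 mm.

x_c = 9.21 mm, y_c = 90.44 mm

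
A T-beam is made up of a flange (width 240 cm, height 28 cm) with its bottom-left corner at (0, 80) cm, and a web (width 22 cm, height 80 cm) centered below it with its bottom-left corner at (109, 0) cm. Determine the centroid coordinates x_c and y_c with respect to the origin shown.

Part | A | x̄ᵢ | ȳᵢ | A·x̄ᵢ | A·ȳᵢ
web | 1760.00 | 120.00 | 40.00 | 211200.00 | 70400.00
flange | 6720.00 | 120.00 | 94.00 | 806400.00 | 631680.00
Σ | 8480.00 |  |  | 1017600.00 | 702080.00
x_c = 1017600.00 / 8480.00 = 120.00 cm
y_c = 702080.00 / 8480.00 = 82.79 cm

x_c = 120.00 cm, y_c = 82.79 cm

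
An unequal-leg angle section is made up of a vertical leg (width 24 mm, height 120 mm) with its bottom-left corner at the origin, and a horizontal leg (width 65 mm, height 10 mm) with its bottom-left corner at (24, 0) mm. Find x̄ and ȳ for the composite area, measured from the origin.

x̄ = 20.19 mm, ȳ = 49.87 mm

Part | A | x̄ᵢ | ȳᵢ | A·x̄ᵢ | A·ȳᵢ
vertical leg | 2880.00 | 12.00 | 60.00 | 34560.00 | 172800.00
horizontal leg | 650.00 | 56.50 | 5.00 | 36725.00 | 3250.00
Σ | 3530.00 |  |  | 71285.00 | 176050.00
x̄ = 71285.00 / 3530.00 = 20.19 mm
ȳ = 176050.00 / 3530.00 = 49.87 mm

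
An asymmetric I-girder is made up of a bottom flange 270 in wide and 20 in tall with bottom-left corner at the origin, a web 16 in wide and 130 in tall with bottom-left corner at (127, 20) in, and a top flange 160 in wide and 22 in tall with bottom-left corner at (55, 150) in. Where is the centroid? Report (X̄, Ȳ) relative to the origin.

bottom flange: A = 270 × 20 = 5400.00, centroid at (135.00, 10.00).
web: A = 16 × 130 = 2080.00, centroid at (135.00, 85.00).
top flange: A = 160 × 22 = 3520.00, centroid at (135.00, 161.00).
ΣA = 11000.00 in², ΣAX̄ = 1485000.00 in³, ΣAȲ = 797520.00 in³.
X̄ = 1485000.00/11000.00 = 135.00 in; Ȳ = 797520.00/11000.00 = 72.50 in.

X̄ = 135.00 in, Ȳ = 72.50 in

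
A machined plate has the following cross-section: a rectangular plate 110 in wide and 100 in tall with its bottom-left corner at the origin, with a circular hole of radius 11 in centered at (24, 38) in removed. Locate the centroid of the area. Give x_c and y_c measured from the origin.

x_c = 56.11 in, y_c = 50.43 in

plate: A = 110 × 100 = 11000.00, centroid at (55.00, 50.00).
hole: A = −π·11² = -380.13, centroid at (24.00, 38.00).
ΣA = 10619.87 in², ΣAx_c = 595876.81 in³, ΣAy_c = 535554.96 in³.
x_c = 595876.81/10619.87 = 56.11 in; y_c = 535554.96/10619.87 = 50.43 in.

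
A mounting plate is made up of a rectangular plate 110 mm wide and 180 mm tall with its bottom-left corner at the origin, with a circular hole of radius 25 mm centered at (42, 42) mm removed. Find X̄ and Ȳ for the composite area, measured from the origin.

plate: A = 110 × 180 = 19800.00, centroid at (55.00, 90.00).
hole: A = −π·25² = -1963.50, centroid at (42.00, 42.00).
ΣA = 17836.50 mm²
ΣAX̄ = (19800.00)(55.00) + (-1963.50)(42.00) = 1006533.19 mm³
ΣAȲ = (19800.00)(90.00) + (-1963.50)(42.00) = 1699533.19 mm³
X̄ = 1006533.19 / 17836.50 = 56.43 mm
Ȳ = 1699533.19 / 17836.50 = 95.28 mm

X̄ = 56.43 mm, Ȳ = 95.28 mm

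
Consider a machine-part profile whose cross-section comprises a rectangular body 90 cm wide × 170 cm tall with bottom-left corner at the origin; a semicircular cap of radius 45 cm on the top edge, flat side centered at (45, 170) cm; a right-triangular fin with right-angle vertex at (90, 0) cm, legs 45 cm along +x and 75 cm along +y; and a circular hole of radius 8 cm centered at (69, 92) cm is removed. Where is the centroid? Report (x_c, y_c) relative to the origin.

x_c = 49.83 cm, y_c = 96.44 cm

rectangular body: A = 90 × 170 = 15300.00, centroid at (45.00, 85.00).
semicircular top: A = ½π·45² = 3180.86, centroid at (45.00, 189.10).
triangular fin: A = ½·45·75 = 1687.50, centroid at (105.00, 25.00).
hole: A = −π·8² = -201.06, centroid at (69.00, 92.00).
ΣA = 19967.30 cm²
ΣAx_c = (15300.00)(45.00) + (3180.86)(45.00) + (1687.50)(105.00) + (-201.06)(69.00) = 994953.04 cm³
ΣAy_c = (15300.00)(85.00) + (3180.86)(189.10) + (1687.50)(25.00) + (-201.06)(92.00) = 1925686.44 cm³
x_c = 994953.04 / 19967.30 = 49.83 cm
y_c = 1925686.44 / 19967.30 = 96.44 cm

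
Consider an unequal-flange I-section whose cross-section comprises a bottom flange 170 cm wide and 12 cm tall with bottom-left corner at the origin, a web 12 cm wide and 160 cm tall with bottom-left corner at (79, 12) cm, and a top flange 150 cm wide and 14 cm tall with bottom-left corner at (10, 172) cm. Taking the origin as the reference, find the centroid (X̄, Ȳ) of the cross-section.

X̄ = 85.00 cm, Ȳ = 93.20 cm

bottom flange: A = 170 × 12 = 2040.00, centroid at (85.00, 6.00).
web: A = 12 × 160 = 1920.00, centroid at (85.00, 92.00).
top flange: A = 150 × 14 = 2100.00, centroid at (85.00, 179.00).
ΣA = 6060.00 cm²
ΣAX̄ = (2040.00)(85.00) + (1920.00)(85.00) + (2100.00)(85.00) = 515100.00 cm³
ΣAȲ = (2040.00)(6.00) + (1920.00)(92.00) + (2100.00)(179.00) = 564780.00 cm³
X̄ = 515100.00 / 6060.00 = 85.00 cm
Ȳ = 564780.00 / 6060.00 = 93.20 cm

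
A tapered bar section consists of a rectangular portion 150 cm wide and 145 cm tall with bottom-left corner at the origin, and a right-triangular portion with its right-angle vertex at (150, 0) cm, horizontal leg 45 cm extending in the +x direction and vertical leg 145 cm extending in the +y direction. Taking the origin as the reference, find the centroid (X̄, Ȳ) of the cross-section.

X̄ = 86.74 cm, Ȳ = 69.35 cm

Part | A | x̄ᵢ | ȳᵢ | A·x̄ᵢ | A·ȳᵢ
rectangular portion | 21750.00 | 75.00 | 72.50 | 1631250.00 | 1576875.00
triangular portion | 3262.50 | 165.00 | 48.33 | 538312.50 | 157687.50
Σ | 25012.50 |  |  | 2169562.50 | 1734562.50
X̄ = 2169562.50 / 25012.50 = 86.74 cm
Ȳ = 1734562.50 / 25012.50 = 69.35 cm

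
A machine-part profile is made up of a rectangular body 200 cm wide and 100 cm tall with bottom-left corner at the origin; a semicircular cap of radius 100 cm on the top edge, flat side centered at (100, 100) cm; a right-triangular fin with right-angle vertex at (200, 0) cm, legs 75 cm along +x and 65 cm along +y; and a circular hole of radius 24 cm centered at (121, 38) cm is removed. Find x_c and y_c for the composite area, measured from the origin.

x_c = 107.34 cm, y_c = 88.66 cm

rectangular body: A = 200 × 100 = 20000.00, centroid at (100.00, 50.00).
semicircular top: A = ½π·100² = 15707.96, centroid at (100.00, 142.44).
triangular fin: A = ½·75·65 = 2437.50, centroid at (225.00, 21.67).
hole: A = −π·24² = -1809.56, centroid at (121.00, 38.00).
ΣA = 36335.91 cm²
ΣAx_c = (20000.00)(100.00) + (15707.96)(100.00) + (2437.50)(225.00) + (-1809.56)(121.00) = 3900277.39 cm³
ΣAy_c = (20000.00)(50.00) + (15707.96)(142.44) + (2437.50)(21.67) + (-1809.56)(38.00) = 3221512.31 cm³
x_c = 3900277.39 / 36335.91 = 107.34 cm
y_c = 3221512.31 / 36335.91 = 88.66 cm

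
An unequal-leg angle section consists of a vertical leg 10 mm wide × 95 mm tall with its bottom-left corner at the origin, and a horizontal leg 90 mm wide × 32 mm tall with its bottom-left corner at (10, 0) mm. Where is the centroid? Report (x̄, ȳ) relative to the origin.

x̄ = 42.60 mm, ȳ = 23.81 mm

vertical leg: A = 10 × 95 = 950.00, centroid at (5.00, 47.50).
horizontal leg: A = 90 × 32 = 2880.00, centroid at (55.00, 16.00).
ΣA = 3830.00 mm², ΣAx̄ = 163150.00 mm³, ΣAȳ = 91205.00 mm³.
x̄ = 163150.00/3830.00 = 42.60 mm; ȳ = 91205.00/3830.00 = 23.81 mm.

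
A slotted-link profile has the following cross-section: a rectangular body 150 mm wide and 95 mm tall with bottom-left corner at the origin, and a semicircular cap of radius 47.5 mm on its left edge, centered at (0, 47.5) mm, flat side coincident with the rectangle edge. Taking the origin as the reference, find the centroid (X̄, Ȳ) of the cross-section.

rectangular body: A = 150 × 95 = 14250.00, centroid at (75.00, 47.50).
semicircular end: A = ½π·47.5² = 3544.11, centroid at (-20.16, 47.50).
ΣA = 17794.11 mm²
ΣAX̄ = (14250.00)(75.00) + (3544.11)(-20.16) = 997302.08 mm³
ΣAȲ = (14250.00)(47.50) + (3544.11)(47.50) = 845220.19 mm³
X̄ = 997302.08 / 17794.11 = 56.05 mm
Ȳ = 845220.19 / 17794.11 = 47.50 mm

X̄ = 56.05 mm, Ȳ = 47.50 mm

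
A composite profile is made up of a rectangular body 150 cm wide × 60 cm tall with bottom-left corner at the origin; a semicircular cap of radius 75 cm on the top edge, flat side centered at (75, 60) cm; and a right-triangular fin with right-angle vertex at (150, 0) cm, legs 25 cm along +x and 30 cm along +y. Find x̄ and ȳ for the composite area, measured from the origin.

x̄ = 76.72 cm, ȳ = 59.59 cm

Part | A | x̄ᵢ | ȳᵢ | A·x̄ᵢ | A·ȳᵢ
rectangular body | 9000.00 | 75.00 | 30.00 | 675000.00 | 270000.00
semicircular top | 8835.73 | 75.00 | 91.83 | 662679.70 | 811393.76
triangular fin | 375.00 | 158.33 | 10.00 | 59375.00 | 3750.00
Σ | 18210.73 |  |  | 1397054.70 | 1085143.76
x̄ = 1397054.70 / 18210.73 = 76.72 cm
ȳ = 1085143.76 / 18210.73 = 59.59 cm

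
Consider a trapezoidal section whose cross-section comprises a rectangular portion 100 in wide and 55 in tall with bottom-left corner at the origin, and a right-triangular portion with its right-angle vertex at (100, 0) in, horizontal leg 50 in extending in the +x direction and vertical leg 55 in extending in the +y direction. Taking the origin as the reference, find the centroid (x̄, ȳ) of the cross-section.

x̄ = 63.33 in, ȳ = 25.67 in

Part | A | x̄ᵢ | ȳᵢ | A·x̄ᵢ | A·ȳᵢ
rectangular portion | 5500.00 | 50.00 | 27.50 | 275000.00 | 151250.00
triangular portion | 1375.00 | 116.67 | 18.33 | 160416.67 | 25208.33
Σ | 6875.00 |  |  | 435416.67 | 176458.33
x̄ = 435416.67 / 6875.00 = 63.33 in
ȳ = 176458.33 / 6875.00 = 25.67 in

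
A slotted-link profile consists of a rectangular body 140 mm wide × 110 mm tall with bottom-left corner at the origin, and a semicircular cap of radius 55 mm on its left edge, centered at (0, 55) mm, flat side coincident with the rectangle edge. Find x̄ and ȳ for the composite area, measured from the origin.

rectangular body: A = 140 × 110 = 15400.00, centroid at (70.00, 55.00).
semicircular end: A = ½π·55² = 4751.66, centroid at (-23.34, 55.00).
ΣA = 20151.66 mm²
ΣAx̄ = (15400.00)(70.00) + (4751.66)(-23.34) = 967083.33 mm³
ΣAȳ = (15400.00)(55.00) + (4751.66)(55.00) = 1108341.24 mm³
x̄ = 967083.33 / 20151.66 = 47.99 mm
ȳ = 1108341.24 / 20151.66 = 55.00 mm

x̄ = 47.99 mm, ȳ = 55.00 mm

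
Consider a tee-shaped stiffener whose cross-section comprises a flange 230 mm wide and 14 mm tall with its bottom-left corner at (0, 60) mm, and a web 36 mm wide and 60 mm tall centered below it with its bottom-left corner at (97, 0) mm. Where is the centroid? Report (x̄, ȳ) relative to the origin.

web: A = 36 × 60 = 2160.00, centroid at (115.00, 30.00).
flange: A = 230 × 14 = 3220.00, centroid at (115.00, 67.00).
ΣA = 5380.00 mm², ΣAx̄ = 618700.00 mm³, ΣAȳ = 280540.00 mm³.
x̄ = 618700.00/5380.00 = 115.00 mm; ȳ = 280540.00/5380.00 = 52.14 mm.

x̄ = 115.00 mm, ȳ = 52.14 mm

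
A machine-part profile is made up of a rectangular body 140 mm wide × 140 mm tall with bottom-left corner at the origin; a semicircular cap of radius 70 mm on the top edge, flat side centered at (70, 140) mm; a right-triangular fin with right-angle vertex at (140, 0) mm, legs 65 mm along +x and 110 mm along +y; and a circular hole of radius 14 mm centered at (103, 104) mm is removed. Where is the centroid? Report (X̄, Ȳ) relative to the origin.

X̄ = 80.16 mm, Ȳ = 90.73 mm

rectangular body: A = 140 × 140 = 19600.00, centroid at (70.00, 70.00).
semicircular top: A = ½π·70² = 7696.90, centroid at (70.00, 169.71).
triangular fin: A = ½·65·110 = 3575.00, centroid at (161.67, 36.67).
hole: A = −π·14² = -615.75, centroid at (103.00, 104.00).
ΣA = 30256.15 mm²
ΣAX̄ = (19600.00)(70.00) + (7696.90)(70.00) + (3575.00)(161.67) + (-615.75)(103.00) = 2425319.00 mm³
ΣAȲ = (19600.00)(70.00) + (7696.90)(169.71) + (3575.00)(36.67) + (-615.75)(104.00) = 2745278.06 mm³
X̄ = 2425319.00 / 30256.15 = 80.16 mm
Ȳ = 2745278.06 / 30256.15 = 90.73 mm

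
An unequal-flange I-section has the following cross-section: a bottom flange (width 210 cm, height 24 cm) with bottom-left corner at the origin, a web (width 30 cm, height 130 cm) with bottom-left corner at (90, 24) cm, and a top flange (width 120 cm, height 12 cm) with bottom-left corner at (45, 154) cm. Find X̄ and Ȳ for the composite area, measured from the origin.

bottom flange: A = 210 × 24 = 5040.00, centroid at (105.00, 12.00).
web: A = 30 × 130 = 3900.00, centroid at (105.00, 89.00).
top flange: A = 120 × 12 = 1440.00, centroid at (105.00, 160.00).
ΣA = 10380.00 cm², ΣAX̄ = 1089900.00 cm³, ΣAȲ = 637980.00 cm³.
X̄ = 1089900.00/10380.00 = 105.00 cm; Ȳ = 637980.00/10380.00 = 61.46 cm.

X̄ = 105.00 cm, Ȳ = 61.46 cm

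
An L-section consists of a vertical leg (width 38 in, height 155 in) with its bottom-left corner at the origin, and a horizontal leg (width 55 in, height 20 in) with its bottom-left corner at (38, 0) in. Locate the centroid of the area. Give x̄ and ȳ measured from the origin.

Part | A | x̄ᵢ | ȳᵢ | A·x̄ᵢ | A·ȳᵢ
vertical leg | 5890.00 | 19.00 | 77.50 | 111910.00 | 456475.00
horizontal leg | 1100.00 | 65.50 | 10.00 | 72050.00 | 11000.00
Σ | 6990.00 |  |  | 183960.00 | 467475.00
x̄ = 183960.00 / 6990.00 = 26.32 in
ȳ = 467475.00 / 6990.00 = 66.88 in

x̄ = 26.32 in, ȳ = 66.88 in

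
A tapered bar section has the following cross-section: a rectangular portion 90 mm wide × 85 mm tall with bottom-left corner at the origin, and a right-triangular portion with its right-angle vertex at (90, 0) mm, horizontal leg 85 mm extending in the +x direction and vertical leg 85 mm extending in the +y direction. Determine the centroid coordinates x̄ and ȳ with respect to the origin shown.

Part | A | x̄ᵢ | ȳᵢ | A·x̄ᵢ | A·ȳᵢ
rectangular portion | 7650.00 | 45.00 | 42.50 | 344250.00 | 325125.00
triangular portion | 3612.50 | 118.33 | 28.33 | 427479.17 | 102354.17
Σ | 11262.50 |  |  | 771729.17 | 427479.17
x̄ = 771729.17 / 11262.50 = 68.52 mm
ȳ = 427479.17 / 11262.50 = 37.96 mm

x̄ = 68.52 mm, ȳ = 37.96 mm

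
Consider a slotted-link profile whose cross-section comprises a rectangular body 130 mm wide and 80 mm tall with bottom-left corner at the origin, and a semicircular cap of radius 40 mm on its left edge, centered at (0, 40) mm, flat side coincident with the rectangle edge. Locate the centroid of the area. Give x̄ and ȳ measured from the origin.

rectangular body: A = 130 × 80 = 10400.00, centroid at (65.00, 40.00).
semicircular end: A = ½π·40² = 2513.27, centroid at (-16.98, 40.00).
ΣA = 12913.27 mm², ΣAx̄ = 633333.33 mm³, ΣAȳ = 516530.96 mm³.
x̄ = 633333.33/12913.27 = 49.05 mm; ȳ = 516530.96/12913.27 = 40.00 mm.

x̄ = 49.05 mm, ȳ = 40.00 mm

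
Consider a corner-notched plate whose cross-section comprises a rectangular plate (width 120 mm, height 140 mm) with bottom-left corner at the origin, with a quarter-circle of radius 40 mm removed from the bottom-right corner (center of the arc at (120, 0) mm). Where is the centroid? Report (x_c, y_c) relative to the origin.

Part | A | x̄ᵢ | ȳᵢ | A·x̄ᵢ | A·ȳᵢ
plate | 16800.00 | 60.00 | 70.00 | 1008000.00 | 1176000.00
removed quarter-circle | -1256.64 | 103.02 | 16.98 | -129463.11 | -21333.33
Σ | 15543.36 |  |  | 878536.89 | 1154666.67
x_c = 878536.89 / 15543.36 = 56.52 mm
y_c = 1154666.67 / 15543.36 = 74.29 mm

x_c = 56.52 mm, y_c = 74.29 mm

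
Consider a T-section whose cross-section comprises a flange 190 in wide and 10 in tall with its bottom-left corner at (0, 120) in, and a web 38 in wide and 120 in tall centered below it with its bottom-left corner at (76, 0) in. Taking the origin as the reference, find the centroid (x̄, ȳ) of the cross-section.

x̄ = 95.00 in, ȳ = 79.12 in

web: A = 38 × 120 = 4560.00, centroid at (95.00, 60.00).
flange: A = 190 × 10 = 1900.00, centroid at (95.00, 125.00).
ΣA = 6460.00 in², ΣAx̄ = 613700.00 in³, ΣAȳ = 511100.00 in³.
x̄ = 613700.00/6460.00 = 95.00 in; ȳ = 511100.00/6460.00 = 79.12 in.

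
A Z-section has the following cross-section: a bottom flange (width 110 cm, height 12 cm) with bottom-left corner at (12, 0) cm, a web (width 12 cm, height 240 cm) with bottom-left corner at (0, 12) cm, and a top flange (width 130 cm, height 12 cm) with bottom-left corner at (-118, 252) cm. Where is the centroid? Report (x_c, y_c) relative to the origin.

bottom flange: A = 110 × 12 = 1320.00, centroid at (67.00, 6.00).
web: A = 12 × 240 = 2880.00, centroid at (6.00, 132.00).
top flange: A = 130 × 12 = 1560.00, centroid at (-53.00, 258.00).
ΣA = 5760.00 cm², ΣAx_c = 23040.00 cm³, ΣAy_c = 790560.00 cm³.
x_c = 23040.00/5760.00 = 4.00 cm; y_c = 790560.00/5760.00 = 137.25 cm.

x_c = 4.00 cm, y_c = 137.25 cm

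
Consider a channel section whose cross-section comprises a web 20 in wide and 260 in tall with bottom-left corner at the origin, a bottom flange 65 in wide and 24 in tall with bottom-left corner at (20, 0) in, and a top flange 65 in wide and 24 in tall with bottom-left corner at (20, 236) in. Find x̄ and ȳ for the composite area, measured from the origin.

web: A = 20 × 260 = 5200.00, centroid at (10.00, 130.00).
bottom flange: A = 65 × 24 = 1560.00, centroid at (52.50, 12.00).
top flange: A = 65 × 24 = 1560.00, centroid at (52.50, 248.00).
ΣA = 8320.00 in²
ΣAx̄ = (5200.00)(10.00) + (1560.00)(52.50) + (1560.00)(52.50) = 215800.00 in³
ΣAȳ = (5200.00)(130.00) + (1560.00)(12.00) + (1560.00)(248.00) = 1081600.00 in³
x̄ = 215800.00 / 8320.00 = 25.94 in
ȳ = 1081600.00 / 8320.00 = 130.00 in

x̄ = 25.94 in, ȳ = 130.00 in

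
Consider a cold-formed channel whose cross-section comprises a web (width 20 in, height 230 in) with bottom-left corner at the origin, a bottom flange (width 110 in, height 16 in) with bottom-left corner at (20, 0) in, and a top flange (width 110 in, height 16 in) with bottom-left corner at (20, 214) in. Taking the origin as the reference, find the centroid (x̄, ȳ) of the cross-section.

Part | A | x̄ᵢ | ȳᵢ | A·x̄ᵢ | A·ȳᵢ
web | 4600.00 | 10.00 | 115.00 | 46000.00 | 529000.00
bottom flange | 1760.00 | 75.00 | 8.00 | 132000.00 | 14080.00
top flange | 1760.00 | 75.00 | 222.00 | 132000.00 | 390720.00
Σ | 8120.00 |  |  | 310000.00 | 933800.00
x̄ = 310000.00 / 8120.00 = 38.18 in
ȳ = 933800.00 / 8120.00 = 115.00 in

x̄ = 38.18 in, ȳ = 115.00 in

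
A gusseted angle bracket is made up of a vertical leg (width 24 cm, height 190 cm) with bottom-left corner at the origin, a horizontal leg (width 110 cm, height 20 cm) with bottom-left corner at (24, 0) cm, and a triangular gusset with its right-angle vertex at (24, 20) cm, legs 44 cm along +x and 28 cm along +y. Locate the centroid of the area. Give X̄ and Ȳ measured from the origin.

X̄ = 34.21 cm, Ȳ = 64.16 cm

vertical leg: A = 24 × 190 = 4560.00, centroid at (12.00, 95.00).
horizontal leg: A = 110 × 20 = 2200.00, centroid at (79.00, 10.00).
gusset: A = ½·44·28 = 616.00, centroid at (38.67, 29.33).
ΣA = 7376.00 cm², ΣAX̄ = 252338.67 cm³, ΣAȲ = 473269.33 cm³.
X̄ = 252338.67/7376.00 = 34.21 cm; Ȳ = 473269.33/7376.00 = 64.16 cm.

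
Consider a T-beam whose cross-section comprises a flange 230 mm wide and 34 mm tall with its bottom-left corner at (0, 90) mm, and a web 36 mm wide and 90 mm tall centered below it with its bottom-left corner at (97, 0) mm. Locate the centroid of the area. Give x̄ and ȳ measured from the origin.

x̄ = 115.00 mm, ȳ = 88.84 mm

Part | A | x̄ᵢ | ȳᵢ | A·x̄ᵢ | A·ȳᵢ
web | 3240.00 | 115.00 | 45.00 | 372600.00 | 145800.00
flange | 7820.00 | 115.00 | 107.00 | 899300.00 | 836740.00
Σ | 11060.00 |  |  | 1271900.00 | 982540.00
x̄ = 1271900.00 / 11060.00 = 115.00 mm
ȳ = 982540.00 / 11060.00 = 88.84 mm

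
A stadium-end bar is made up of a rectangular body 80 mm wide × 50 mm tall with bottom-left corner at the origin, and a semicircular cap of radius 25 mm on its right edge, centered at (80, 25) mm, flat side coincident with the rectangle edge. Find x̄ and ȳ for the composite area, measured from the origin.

x̄ = 49.97 mm, ȳ = 25.00 mm

Part | A | x̄ᵢ | ȳᵢ | A·x̄ᵢ | A·ȳᵢ
rectangular body | 4000.00 | 40.00 | 25.00 | 160000.00 | 100000.00
semicircular end | 981.75 | 90.61 | 25.00 | 88956.48 | 24543.69
Σ | 4981.75 |  |  | 248956.48 | 124543.69
x̄ = 248956.48 / 4981.75 = 49.97 mm
ȳ = 124543.69 / 4981.75 = 25.00 mm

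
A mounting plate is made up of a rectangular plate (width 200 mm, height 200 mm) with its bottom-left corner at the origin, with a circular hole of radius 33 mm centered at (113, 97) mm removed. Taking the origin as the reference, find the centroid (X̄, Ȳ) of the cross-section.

X̄ = 98.78 mm, Ȳ = 100.28 mm

Part | A | x̄ᵢ | ȳᵢ | A·x̄ᵢ | A·ȳᵢ
plate | 40000.00 | 100.00 | 100.00 | 4000000.00 | 4000000.00
hole | -3421.19 | 113.00 | 97.00 | -386594.97 | -331855.86
Σ | 36578.81 |  |  | 3613405.03 | 3668144.14
X̄ = 3613405.03 / 36578.81 = 98.78 mm
Ȳ = 3668144.14 / 36578.81 = 100.28 mm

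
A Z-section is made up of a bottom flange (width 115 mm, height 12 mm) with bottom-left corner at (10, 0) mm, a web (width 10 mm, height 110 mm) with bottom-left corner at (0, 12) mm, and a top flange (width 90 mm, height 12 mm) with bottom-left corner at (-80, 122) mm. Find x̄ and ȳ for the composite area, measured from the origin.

x̄ = 17.09 mm, ȳ = 61.86 mm

Part | A | x̄ᵢ | ȳᵢ | A·x̄ᵢ | A·ȳᵢ
bottom flange | 1380.00 | 67.50 | 6.00 | 93150.00 | 8280.00
web | 1100.00 | 5.00 | 67.00 | 5500.00 | 73700.00
top flange | 1080.00 | -35.00 | 128.00 | -37800.00 | 138240.00
Σ | 3560.00 |  |  | 60850.00 | 220220.00
x̄ = 60850.00 / 3560.00 = 17.09 mm
ȳ = 220220.00 / 3560.00 = 61.86 mm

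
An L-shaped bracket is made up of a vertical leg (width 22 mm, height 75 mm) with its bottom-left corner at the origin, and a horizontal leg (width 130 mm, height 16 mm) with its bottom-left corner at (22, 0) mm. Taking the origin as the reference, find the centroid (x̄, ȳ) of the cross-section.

vertical leg: A = 22 × 75 = 1650.00, centroid at (11.00, 37.50).
horizontal leg: A = 130 × 16 = 2080.00, centroid at (87.00, 8.00).
ΣA = 3730.00 mm², ΣAx̄ = 199110.00 mm³, ΣAȳ = 78515.00 mm³.
x̄ = 199110.00/3730.00 = 53.38 mm; ȳ = 78515.00/3730.00 = 21.05 mm.

x̄ = 53.38 mm, ȳ = 21.05 mm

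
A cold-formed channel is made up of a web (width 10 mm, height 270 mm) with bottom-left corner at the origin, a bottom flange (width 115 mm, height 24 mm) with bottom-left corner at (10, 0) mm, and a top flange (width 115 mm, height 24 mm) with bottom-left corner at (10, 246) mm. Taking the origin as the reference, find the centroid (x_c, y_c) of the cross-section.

web: A = 10 × 270 = 2700.00, centroid at (5.00, 135.00).
bottom flange: A = 115 × 24 = 2760.00, centroid at (67.50, 12.00).
top flange: A = 115 × 24 = 2760.00, centroid at (67.50, 258.00).
ΣA = 8220.00 mm²
ΣAx_c = (2700.00)(5.00) + (2760.00)(67.50) + (2760.00)(67.50) = 386100.00 mm³
ΣAy_c = (2700.00)(135.00) + (2760.00)(12.00) + (2760.00)(258.00) = 1109700.00 mm³
x_c = 386100.00 / 8220.00 = 46.97 mm
y_c = 1109700.00 / 8220.00 = 135.00 mm

x_c = 46.97 mm, y_c = 135.00 mm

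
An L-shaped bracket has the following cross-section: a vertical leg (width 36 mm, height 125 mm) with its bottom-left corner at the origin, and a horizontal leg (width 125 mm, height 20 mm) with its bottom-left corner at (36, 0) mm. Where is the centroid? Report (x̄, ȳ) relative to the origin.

x̄ = 46.75 mm, ȳ = 43.75 mm

vertical leg: A = 36 × 125 = 4500.00, centroid at (18.00, 62.50).
horizontal leg: A = 125 × 20 = 2500.00, centroid at (98.50, 10.00).
ΣA = 7000.00 mm²
ΣAx̄ = (4500.00)(18.00) + (2500.00)(98.50) = 327250.00 mm³
ΣAȳ = (4500.00)(62.50) + (2500.00)(10.00) = 306250.00 mm³
x̄ = 327250.00 / 7000.00 = 46.75 mm
ȳ = 306250.00 / 7000.00 = 43.75 mm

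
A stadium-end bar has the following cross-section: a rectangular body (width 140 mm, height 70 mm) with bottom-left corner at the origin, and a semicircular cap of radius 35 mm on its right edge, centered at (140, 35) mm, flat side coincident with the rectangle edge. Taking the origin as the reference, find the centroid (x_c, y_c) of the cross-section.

rectangular body: A = 140 × 70 = 9800.00, centroid at (70.00, 35.00).
semicircular end: A = ½π·35² = 1924.23, centroid at (154.85, 35.00).
ΣA = 11724.23 mm², ΣAx_c = 983974.90 mm³, ΣAy_c = 410347.89 mm³.
x_c = 983974.90/11724.23 = 83.93 mm; y_c = 410347.89/11724.23 = 35.00 mm.

x_c = 83.93 mm, y_c = 35.00 mm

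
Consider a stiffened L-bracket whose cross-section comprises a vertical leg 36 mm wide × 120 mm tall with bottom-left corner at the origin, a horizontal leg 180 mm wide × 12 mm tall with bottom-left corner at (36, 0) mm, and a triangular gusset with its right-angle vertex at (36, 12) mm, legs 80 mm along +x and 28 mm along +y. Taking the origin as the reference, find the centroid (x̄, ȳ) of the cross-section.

Part | A | x̄ᵢ | ȳᵢ | A·x̄ᵢ | A·ȳᵢ
vertical leg | 4320.00 | 18.00 | 60.00 | 77760.00 | 259200.00
horizontal leg | 2160.00 | 126.00 | 6.00 | 272160.00 | 12960.00
gusset | 1120.00 | 62.67 | 21.33 | 70186.67 | 23893.33
Σ | 7600.00 |  |  | 420106.67 | 296053.33
x̄ = 420106.67 / 7600.00 = 55.28 mm
ȳ = 296053.33 / 7600.00 = 38.95 mm

x̄ = 55.28 mm, ȳ = 38.95 mm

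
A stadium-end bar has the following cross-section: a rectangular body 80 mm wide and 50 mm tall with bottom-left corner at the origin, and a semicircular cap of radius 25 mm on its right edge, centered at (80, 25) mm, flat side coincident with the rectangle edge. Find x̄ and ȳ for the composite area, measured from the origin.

rectangular body: A = 80 × 50 = 4000.00, centroid at (40.00, 25.00).
semicircular end: A = ½π·25² = 981.75, centroid at (90.61, 25.00).
ΣA = 4981.75 mm², ΣAx̄ = 248956.48 mm³, ΣAȳ = 124543.69 mm³.
x̄ = 248956.48/4981.75 = 49.97 mm; ȳ = 124543.69/4981.75 = 25.00 mm.

x̄ = 49.97 mm, ȳ = 25.00 mm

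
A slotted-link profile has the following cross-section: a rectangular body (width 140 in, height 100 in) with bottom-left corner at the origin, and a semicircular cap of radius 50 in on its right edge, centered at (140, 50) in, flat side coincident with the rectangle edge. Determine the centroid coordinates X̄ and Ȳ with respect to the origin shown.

Part | A | x̄ᵢ | ȳᵢ | A·x̄ᵢ | A·ȳᵢ
rectangular body | 14000.00 | 70.00 | 50.00 | 980000.00 | 700000.00
semicircular end | 3926.99 | 161.22 | 50.00 | 633112.05 | 196349.54
Σ | 17926.99 |  |  | 1613112.05 | 896349.54
X̄ = 1613112.05 / 17926.99 = 89.98 in
Ȳ = 896349.54 / 17926.99 = 50.00 in

X̄ = 89.98 in, Ȳ = 50.00 in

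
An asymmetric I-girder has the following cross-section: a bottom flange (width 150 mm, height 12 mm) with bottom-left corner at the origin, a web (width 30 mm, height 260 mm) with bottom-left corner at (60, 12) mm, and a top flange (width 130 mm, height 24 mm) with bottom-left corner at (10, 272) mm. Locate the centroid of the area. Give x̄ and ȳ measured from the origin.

bottom flange: A = 150 × 12 = 1800.00, centroid at (75.00, 6.00).
web: A = 30 × 260 = 7800.00, centroid at (75.00, 142.00).
top flange: A = 130 × 24 = 3120.00, centroid at (75.00, 284.00).
ΣA = 12720.00 mm²
ΣAx̄ = (1800.00)(75.00) + (7800.00)(75.00) + (3120.00)(75.00) = 954000.00 mm³
ΣAȳ = (1800.00)(6.00) + (7800.00)(142.00) + (3120.00)(284.00) = 2004480.00 mm³
x̄ = 954000.00 / 12720.00 = 75.00 mm
ȳ = 2004480.00 / 12720.00 = 157.58 mm

x̄ = 75.00 mm, ȳ = 157.58 mm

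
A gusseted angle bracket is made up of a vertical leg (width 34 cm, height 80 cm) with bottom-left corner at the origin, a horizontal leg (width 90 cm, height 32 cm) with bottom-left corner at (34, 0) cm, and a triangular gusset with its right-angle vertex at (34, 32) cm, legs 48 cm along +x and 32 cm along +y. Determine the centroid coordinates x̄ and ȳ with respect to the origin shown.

x̄ = 49.02 cm, ȳ = 29.47 cm

vertical leg: A = 34 × 80 = 2720.00, centroid at (17.00, 40.00).
horizontal leg: A = 90 × 32 = 2880.00, centroid at (79.00, 16.00).
gusset: A = ½·48·32 = 768.00, centroid at (50.00, 42.67).
ΣA = 6368.00 cm², ΣAx̄ = 312160.00 cm³, ΣAȳ = 187648.00 cm³.
x̄ = 312160.00/6368.00 = 49.02 cm; ȳ = 187648.00/6368.00 = 29.47 cm.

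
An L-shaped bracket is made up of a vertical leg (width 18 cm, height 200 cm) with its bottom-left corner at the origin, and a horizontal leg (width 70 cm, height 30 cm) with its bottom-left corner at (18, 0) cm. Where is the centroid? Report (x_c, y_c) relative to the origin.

vertical leg: A = 18 × 200 = 3600.00, centroid at (9.00, 100.00).
horizontal leg: A = 70 × 30 = 2100.00, centroid at (53.00, 15.00).
ΣA = 5700.00 cm²
ΣAx_c = (3600.00)(9.00) + (2100.00)(53.00) = 143700.00 cm³
ΣAy_c = (3600.00)(100.00) + (2100.00)(15.00) = 391500.00 cm³
x_c = 143700.00 / 5700.00 = 25.21 cm
y_c = 391500.00 / 5700.00 = 68.68 cm

x_c = 25.21 cm, y_c = 68.68 cm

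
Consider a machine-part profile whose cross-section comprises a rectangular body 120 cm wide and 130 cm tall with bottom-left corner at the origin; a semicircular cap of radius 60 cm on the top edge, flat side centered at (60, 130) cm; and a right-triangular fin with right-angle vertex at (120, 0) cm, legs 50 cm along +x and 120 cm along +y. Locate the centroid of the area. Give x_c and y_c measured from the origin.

rectangular body: A = 120 × 130 = 15600.00, centroid at (60.00, 65.00).
semicircular top: A = ½π·60² = 5654.87, centroid at (60.00, 155.46).
triangular fin: A = ½·50·120 = 3000.00, centroid at (136.67, 40.00).
ΣA = 24254.87 cm², ΣAx_c = 1685292.01 cm³, ΣAy_c = 2013132.68 cm³.
x_c = 1685292.01/24254.87 = 69.48 cm; y_c = 2013132.68/24254.87 = 83.00 cm.

x_c = 69.48 cm, y_c = 83.00 cm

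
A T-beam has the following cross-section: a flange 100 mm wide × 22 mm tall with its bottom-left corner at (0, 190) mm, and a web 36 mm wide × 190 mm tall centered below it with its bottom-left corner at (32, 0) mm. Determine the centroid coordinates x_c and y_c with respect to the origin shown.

x_c = 50.00 mm, y_c = 120.80 mm

web: A = 36 × 190 = 6840.00, centroid at (50.00, 95.00).
flange: A = 100 × 22 = 2200.00, centroid at (50.00, 201.00).
ΣA = 9040.00 mm²
ΣAx_c = (6840.00)(50.00) + (2200.00)(50.00) = 452000.00 mm³
ΣAy_c = (6840.00)(95.00) + (2200.00)(201.00) = 1092000.00 mm³
x_c = 452000.00 / 9040.00 = 50.00 mm
y_c = 1092000.00 / 9040.00 = 120.80 mm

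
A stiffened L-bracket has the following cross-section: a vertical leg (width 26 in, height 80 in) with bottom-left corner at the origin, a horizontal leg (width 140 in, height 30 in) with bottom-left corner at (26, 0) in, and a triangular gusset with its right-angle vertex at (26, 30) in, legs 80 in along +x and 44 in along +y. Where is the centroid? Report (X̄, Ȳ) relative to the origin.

X̄ = 65.04 in, Ȳ = 27.96 in

Part | A | x̄ᵢ | ȳᵢ | A·x̄ᵢ | A·ȳᵢ
vertical leg | 2080.00 | 13.00 | 40.00 | 27040.00 | 83200.00
horizontal leg | 4200.00 | 96.00 | 15.00 | 403200.00 | 63000.00
gusset | 1760.00 | 52.67 | 44.67 | 92693.33 | 78613.33
Σ | 8040.00 |  |  | 522933.33 | 224813.33
X̄ = 522933.33 / 8040.00 = 65.04 in
Ȳ = 224813.33 / 8040.00 = 27.96 in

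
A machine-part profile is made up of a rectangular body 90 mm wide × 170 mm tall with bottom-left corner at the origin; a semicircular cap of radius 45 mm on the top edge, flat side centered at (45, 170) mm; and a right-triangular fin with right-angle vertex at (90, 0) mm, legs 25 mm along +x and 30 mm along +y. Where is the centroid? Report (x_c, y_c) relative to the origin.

rectangular body: A = 90 × 170 = 15300.00, centroid at (45.00, 85.00).
semicircular top: A = ½π·45² = 3180.86, centroid at (45.00, 189.10).
triangular fin: A = ½·25·30 = 375.00, centroid at (98.33, 10.00).
ΣA = 18855.86 mm²
ΣAx_c = (15300.00)(45.00) + (3180.86)(45.00) + (375.00)(98.33) = 868513.82 mm³
ΣAy_c = (15300.00)(85.00) + (3180.86)(189.10) + (375.00)(10.00) = 1905746.64 mm³
x_c = 868513.82 / 18855.86 = 46.06 mm
y_c = 1905746.64 / 18855.86 = 101.07 mm

x_c = 46.06 mm, y_c = 101.07 mm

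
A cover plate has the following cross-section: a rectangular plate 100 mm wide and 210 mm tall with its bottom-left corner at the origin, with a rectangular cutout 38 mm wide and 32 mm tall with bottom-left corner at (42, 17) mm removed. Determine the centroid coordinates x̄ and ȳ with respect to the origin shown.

Part | A | x̄ᵢ | ȳᵢ | A·x̄ᵢ | A·ȳᵢ
plate | 21000.00 | 50.00 | 105.00 | 1050000.00 | 2205000.00
hole | -1216.00 | 61.00 | 33.00 | -74176.00 | -40128.00
Σ | 19784.00 |  |  | 975824.00 | 2164872.00
x̄ = 975824.00 / 19784.00 = 49.32 mm
ȳ = 2164872.00 / 19784.00 = 109.43 mm

x̄ = 49.32 mm, ȳ = 109.43 mm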